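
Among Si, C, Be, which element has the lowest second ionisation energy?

The second ionization energy removes an electron from the +1 ion. For each element: Si⁺ still has 3 valence electrons; C⁺ still has 3 valence electrons; Be⁺ still has 1 valence electron.
All are still removing valence electrons, so compare the +1 ions as you would atoms: IE_2 generally rises across a period (higher Z_eff) and falls down a group (larger shell), subject to the usual subshell exceptions.
Valence configurations: Si⁺ [Ne]3s²3p¹, C⁺ [He]2s²2p¹, Be⁺ [He]2s¹.
Tabulated IE_2 (kJ/mol): Si 1577, C 2353, Be 1757.
Putting it together, IE_2: Si < Be < C.

Si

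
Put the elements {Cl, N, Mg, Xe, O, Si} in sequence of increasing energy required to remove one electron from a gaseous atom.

Mg < Si < Xe < Cl < O < N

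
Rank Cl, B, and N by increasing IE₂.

IE_2 is the cost of taking one more electron from the +1 cation: Cl⁺ still has 6 valence electrons; B⁺ still has 2 valence electrons; N⁺ still has 4 valence electrons.
All are still removing valence electrons, so compare the +1 ions as you would atoms: IE_2 generally rises across a period (higher Z_eff) and falls down a group (larger shell), subject to the usual subshell exceptions.
Valence configurations: Cl⁺ [Ne]3s²3p⁴, B⁺ [He]2s², N⁺ [He]2s²2p².
Approximate IE_2 values (kJ/mol): Cl 2298, B 2427, N 2856.
Putting it together, IE_2: Cl < B < N.

Cl < B < N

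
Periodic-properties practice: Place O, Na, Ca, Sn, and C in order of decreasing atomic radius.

Moving right in a period, electrons are added to the same shell under a stronger nuclear pull, so atoms get smaller; moving down, a new shell is opened and atoms get larger.
Here both period and group differ, so the two effects have to be weighed against each other.
C > O: both are in period 2; the period trend gives C the larger value.
Sn > C: they share group 14; the group trend gives Sn the larger value.
Na > Sn: the two effects oppose for this pair; the across-period effect wins (155 vs 140 pm).
Ca > Na: the two effects oppose for this pair; the down-group effect wins (171 vs 155 pm).
For reference (pm): C 75, O 63, Na 155, Ca 171, Sn 140.
So from largest to smallest: Ca > Na > Sn > C > O.

Ca > Na > Sn > C > O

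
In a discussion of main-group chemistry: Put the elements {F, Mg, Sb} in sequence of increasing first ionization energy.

Mg, Sb, F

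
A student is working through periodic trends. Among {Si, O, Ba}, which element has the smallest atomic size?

O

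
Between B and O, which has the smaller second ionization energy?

The second ionization energy removes an electron from the +1 ion. For each element: B⁺ still has 2 valence electrons; O⁺ still has 5 valence electrons.
All are still removing valence electrons, so compare the +1 ions as you would atoms: IE_2 generally rises across a period (higher Z_eff) and falls down a group (larger shell), subject to the usual subshell exceptions.
Valence configurations: B⁺ [He]2s², O⁺ [He]2s²2p³.
Tabulated IE_2 (kJ/mol): B 2427, O 3388.
Overall IE_2 order: B < O.

B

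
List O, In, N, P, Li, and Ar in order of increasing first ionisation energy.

Li < In < P < O < N < Ar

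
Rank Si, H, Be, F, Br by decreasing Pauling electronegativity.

Electronegativity increases across a period and decreases down a group, tracking effective nuclear charge and atomic size.
Neither a single period nor a single group — weigh both effects.
Si > Be: the two effects oppose for this pair; the across-period effect wins (1.90 vs 1.57).
H > Si: period and group pull opposite ways; the down-group shift dominates (2.20 vs 1.90).
Br > H: period and group pull opposite ways; the across-period shift dominates (2.96 vs 2.20).
F > Br: they share group 17; the group trend gives F the larger value.
Approximate values (Pauling): H 2.20, Be 1.57, F 3.98, Si 1.90, Br 2.96.
So from highest to lowest: F > Br > H > Si > Be.

F, Br, H, Si, Be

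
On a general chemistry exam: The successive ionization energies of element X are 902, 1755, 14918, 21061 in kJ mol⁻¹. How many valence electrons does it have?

Look for the largest jump between consecutive ionization energies: IE3/IE2 ≈ 8.5, far larger than any earlier ratio.
That jump marks the point where a core electron is being removed. So the atom has 2 valence electrons.

2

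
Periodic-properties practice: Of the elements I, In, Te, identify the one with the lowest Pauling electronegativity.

In

Atoms toward the upper right of the periodic table pull bonding electrons most strongly.
All lie in period 5, so electronegativity increases left to right.
The lowest Pauling electronegativity among these belongs to In.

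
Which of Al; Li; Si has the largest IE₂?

Li

IE_2 is the cost of taking one more electron from the +1 cation: Al⁺ still has 2 valence electrons; Li⁺ is the bare [He] core; Si⁺ still has 3 valence electrons.
Core electrons are held far more tightly than valence electrons, so Li tops the IE_2 order.
Valence configurations: Al⁺ [Ne]3s², Si⁺ [Ne]3s²3p¹.
Si⁺ loses a lone 3p electron whereas Al⁺ must break into a filled 3s² pair, so IE_2(Al) > IE_2(Si) even though Si has the higher nuclear charge.
Tabulated IE_2 (kJ/mol): Al 1817, Li 7298, Si 1577.
So the second ionization energies run Si < Al < Li.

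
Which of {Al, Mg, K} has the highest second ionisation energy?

Consider each +1 ion: Al⁺ still has 2 valence electrons; Mg⁺ still has 1 valence electron; K⁺ is the bare [Ar] core.
Core electrons are held far more tightly than valence electrons, so K tops the IE_2 order.
Valence configurations: Al⁺ [Ne]3s², Mg⁺ [Ne]3s¹.
Approximate IE_2 values (kJ/mol): Al 1817, Mg 1451, K 3052.
So the second ionization energies run Mg < Al < K.

K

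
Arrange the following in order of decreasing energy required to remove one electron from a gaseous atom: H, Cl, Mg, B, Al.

H > Cl > B > Mg > Al

H is in period 1, group 1; B is in period 2, group 13; Mg is in period 3, group 2; Al is in period 3, group 13; Cl is in period 3, group 17.
Across a period the outer electron is held more tightly (higher IE₁); down a group it sits in a higher shell, more shielded, and comes off more easily.
Here both period and group differ, so the two effects have to be weighed against each other.
Mg > Al: this pair runs against the simple trend — see the exception note.
B > Mg: relative to Mg, both the across-period and down-group shifts push B's first ionization energy up.
Cl > B: the two effects oppose for this pair; the across-period effect wins (1251 vs 801 kJ/mol).
H > Cl: period and group pull opposite ways; the down-group shift dominates (1312 vs 1251 kJ/mol).
Note the exception: Mg has a higher first ionization energy than Al, contrary to the simple trend — Al's single 3p electron is easier to remove than one from Mg's filled 3s².
Tabulated first ionization energy (kJ/mol): H 1312, B 801, Mg 738, Al 578, Cl 1251.
So from highest to lowest: H > Cl > B > Mg > Al.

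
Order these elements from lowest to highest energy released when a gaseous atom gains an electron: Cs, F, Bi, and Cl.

Cs < Bi < F < Cl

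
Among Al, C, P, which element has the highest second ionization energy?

IE_2 is the cost of taking one more electron from the +1 cation: Al⁺ still has 2 valence electrons; C⁺ still has 3 valence electrons; P⁺ still has 4 valence electrons.
All are still removing valence electrons, so compare the +1 ions as you would atoms: IE_2 generally rises across a period (higher Z_eff) and falls down a group (larger shell), subject to the usual subshell exceptions.
Valence configurations: Al⁺ [Ne]3s², C⁺ [He]2s²2p¹, P⁺ [Ne]3s²3p².
Approximate IE_2 values (kJ/mol): Al 1817, C 2353, P 1907.
Overall IE_2 order: Al < P < C.

C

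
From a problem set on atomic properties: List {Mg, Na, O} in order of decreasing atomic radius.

O is in period 2, group 16; Na is in period 3, group 1; Mg is in period 3, group 2.
Atomic radius shrinks across a period as nuclear charge pulls the same shell inward, and grows down a group as new shells are added.
Here both period and group differ, so the two effects have to be weighed against each other.
Mg > O: both effects reinforce here, so Mg is clearly the larger of the two.
Na > Mg: Na lies to the left of Mg in period 3, so the across-period effect alone puts Na larger.
Approximate values (pm): O 63, Na 155, Mg 139.
So from largest to smallest: Na > Mg > O.

Na > Mg > O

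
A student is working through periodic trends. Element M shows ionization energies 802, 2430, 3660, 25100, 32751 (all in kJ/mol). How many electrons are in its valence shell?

3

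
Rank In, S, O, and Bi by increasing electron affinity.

O is in period 2, group 16; S is in period 3, group 16; In is in period 5, group 13; Bi is in period 6, group 15.
Atoms with high Z_eff and room in the valence shell (especially the halogens) have the most exothermic electron affinities.
Neither a single period nor a single group — weigh both effects.
Bi > In: period and group pull opposite ways; the across-period shift dominates (91 vs 29 kJ/mol).
O > Bi: relative to Bi, both the across-period and down-group shifts push O's electron affinity up.
S > O: this pair runs against the simple trend — see the exception note.
Note the exception: S has a higher electron affinity than O, contrary to the simple trend — the compact 2p subshell of O repels the added electron more than S's larger 3p does.
Tabulated electron affinity (kJ/mol): O 141, S 200, In 29, Bi 91.
So from lowest to highest: In < Bi < O < S.

In, Bi, O, S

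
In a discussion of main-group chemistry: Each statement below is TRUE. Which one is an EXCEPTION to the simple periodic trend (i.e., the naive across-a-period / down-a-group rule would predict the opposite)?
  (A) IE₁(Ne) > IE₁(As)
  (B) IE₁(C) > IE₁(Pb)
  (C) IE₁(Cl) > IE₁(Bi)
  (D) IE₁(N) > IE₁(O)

(D)

The general trend: IE₁ increases across a period and decreases down a group.
(A) Ne (period 2, group 18) vs As (period 4, group 15): the stated order agrees with the simple trend.
(B) C (period 2, group 14) vs Pb (period 6, group 14): the stated order agrees with the simple trend.
(C) Cl (period 3, group 17) vs Bi (period 6, group 15): the stated order agrees with the simple trend.
(D) N (period 2, group 15) vs O (period 2, group 16): the stated order contradicts the simple trend.
The exception is (D): pairing an electron in O's 2p⁴ costs repulsion energy, so O ionizes more easily than half-filled N (2p³).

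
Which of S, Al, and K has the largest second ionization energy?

K

The second ionization energy removes an electron from the +1 ion. For each element: S⁺ still has 5 valence electrons; Al⁺ still has 2 valence electrons; K⁺ is the bare [Ar] core.
Pulling an electron out of a noble-gas core costs far more than removing a remaining valence electron, so K sits at the high end of IE_2.
Valence configurations: S⁺ [Ne]3s²3p³, Al⁺ [Ne]3s².
The numbers (kJ/mol): S 2252, Al 1817, K 3052.
Putting it together, IE_2: Al < S < K.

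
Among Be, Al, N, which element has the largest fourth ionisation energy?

After 3 electrons have been removed, what remains? Be³⁺ is already 1 electron into the core; Al³⁺ is the bare [Ne] core; N³⁺ still has 2 valence electrons.
Core electrons are held far more tightly than valence electrons, so Al and Be top the IE_4 order.
The numbers (kJ/mol): Be 21007, Al 11577, N 7475.
So the fourth ionization energies run N < Al < Be.

Be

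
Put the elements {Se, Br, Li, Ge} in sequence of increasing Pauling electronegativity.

Li < Ge < Se < Br

Li is in period 2, group 1; Ge is in period 4, group 14; Se is in period 4, group 16; Br is in period 4, group 17.
Smaller atoms with higher effective nuclear charge are more electronegative.
Here both period and group differ, so the two effects have to be weighed against each other.
Ge > Li: the two effects oppose for this pair; the across-period effect wins (2.01 vs 0.98).
Se > Ge: Se lies to the right of Ge in period 4, so the across-period effect alone puts Se higher.
Br > Se: both are in period 4; the period trend gives Br the larger value.
Approximate values (Pauling): Li 0.98, Ge 2.01, Se 2.55, Br 2.96.
So from lowest to highest: Li < Ge < Se < Br.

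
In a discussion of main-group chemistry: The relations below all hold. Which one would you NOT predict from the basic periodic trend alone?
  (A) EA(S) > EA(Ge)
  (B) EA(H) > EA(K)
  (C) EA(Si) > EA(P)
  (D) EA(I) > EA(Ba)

The general trend: electron affinity increases across a period and decreases down a group.
(A) S (period 3, group 16) vs Ge (period 4, group 14): the stated order agrees with the simple trend.
(B) H (period 1, group 1) vs K (period 4, group 1): the stated order agrees with the simple trend.
(C) Si (period 3, group 14) vs P (period 3, group 15): the stated order contradicts the simple trend.
(D) I (period 5, group 17) vs Ba (period 6, group 2): the stated order agrees with the simple trend.
The exception is (C): adding an electron to P's half-filled 3p³ is unfavourable, so Si (3p²) has the more exothermic EA.

(C)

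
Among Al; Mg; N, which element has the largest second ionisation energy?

N

Consider each +1 ion: Al⁺ still has 2 valence electrons; Mg⁺ still has 1 valence electron; N⁺ still has 4 valence electrons.
All are still removing valence electrons, so compare the +1 ions as you would atoms: IE_2 generally rises across a period (higher Z_eff) and falls down a group (larger shell), subject to the usual subshell exceptions.
Valence configurations: Al⁺ [Ne]3s², Mg⁺ [Ne]3s¹, N⁺ [He]2s²2p².
Tabulated IE_2 (kJ/mol): Al 1817, Mg 1451, N 2856.
Hence IE_2: Mg < Al < N.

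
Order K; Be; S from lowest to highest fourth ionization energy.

Consider each +3 ion: K³⁺ is already 2 electrons into the core; Be³⁺ is already 1 electron into the core; S³⁺ still has 3 valence electrons.
Pulling an electron out of a noble-gas core costs far more than removing a remaining valence electron, so K and Be sit at the high end of IE_4.
Approximate IE_4 values (kJ/mol): K 5877, Be 21007, S 4556.
So the fourth ionization energies run S < K < Be.

S < K < Be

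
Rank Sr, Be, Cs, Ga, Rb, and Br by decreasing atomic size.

Radius decreases left→right (rising Z_eff, same n) and increases top→bottom (higher n).
Here both period and group differ, so the two effects have to be weighed against each other.
Br > Be: the two effects oppose for this pair; the down-group effect wins (114 vs 102 pm).
Ga > Br: both are in period 4; the period trend gives Ga the larger value.
Sr > Ga: relative to Ga, both the across-period and down-group shifts push Sr's atomic radius up.
Rb > Sr: Rb lies to the left of Sr in period 5, so the across-period effect alone puts Rb larger.
Cs > Rb: they share group 1; the group trend gives Cs the larger value.
Approximate values (pm): Be 102, Ga 124, Br 114, Rb 210, Sr 185, Cs 232.
So from largest to smallest: Cs > Rb > Sr > Ga > Br > Be.

Cs > Rb > Sr > Ga > Br > Be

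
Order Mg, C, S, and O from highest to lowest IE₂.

The second ionization energy removes an electron from the +1 ion. For each element: Mg⁺ still has 1 valence electron; C⁺ still has 3 valence electrons; S⁺ still has 5 valence electrons; O⁺ still has 5 valence electrons.
All are still removing valence electrons, so compare the +1 ions as you would atoms: IE_2 generally rises across a period (higher Z_eff) and falls down a group (larger shell), subject to the usual subshell exceptions.
Valence configurations: Mg⁺ [Ne]3s¹, C⁺ [He]2s²2p¹, S⁺ [Ne]3s²3p³, O⁺ [He]2s²2p³.
Tabulated IE_2 (kJ/mol): Mg 1451, C 2353, S 2252, O 3388.
Hence IE_2: Mg < S < C < O.

O > C > S > Mg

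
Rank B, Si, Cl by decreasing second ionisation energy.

The second ionization energy removes an electron from the +1 ion. For each element: B⁺ still has 2 valence electrons; Si⁺ still has 3 valence electrons; Cl⁺ still has 6 valence electrons.
All are still removing valence electrons, so compare the +1 ions as you would atoms: IE_2 generally rises across a period (higher Z_eff) and falls down a group (larger shell), subject to the usual subshell exceptions.
Valence configurations: B⁺ [He]2s², Si⁺ [Ne]3s²3p¹, Cl⁺ [Ne]3s²3p⁴.
The numbers (kJ/mol): B 2427, Si 1577, Cl 2298.
Putting it together, IE_2: Si < Cl < B.

B > Cl > Si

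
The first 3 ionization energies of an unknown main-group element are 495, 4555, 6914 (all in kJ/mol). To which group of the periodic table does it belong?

Group 1

Look for the largest jump between consecutive ionization energies: IE2/IE1 ≈ 9.2, far larger than any earlier ratio.
That jump marks the point where a core electron is being removed. So the atom has 1 valence electron.
A main-group element with 1 valence electron is in group 1.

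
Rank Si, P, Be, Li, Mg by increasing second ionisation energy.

Mg < Si < Be < P < Li

After 1 electron has been removed, what remains? Si⁺ still has 3 valence electrons; P⁺ still has 4 valence electrons; Be⁺ still has 1 valence electron; Li⁺ is the bare [He] core; Mg⁺ still has 1 valence electron.
Pulling an electron out of a noble-gas core costs far more than removing a remaining valence electron, so Li sits at the high end of IE_2.
Valence configurations: Si⁺ [Ne]3s²3p¹, P⁺ [Ne]3s²3p², Be⁺ [He]2s¹, Mg⁺ [Ne]3s¹.
Approximate IE_2 values (kJ/mol): Si 1577, P 1907, Be 1757, Li 7298, Mg 1451.
Putting it together, IE_2: Mg < Si < Be < P < Li.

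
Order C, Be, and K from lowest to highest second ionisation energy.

Be < C < K

After 1 electron has been removed, what remains? C⁺ still has 3 valence electrons; Be⁺ still has 1 valence electron; K⁺ is the bare [Ar] core.
Breaking into a closed-shell core is much more expensive than removing a leftover valence electron — K has the largest IE_2 here.
Valence configurations: C⁺ [He]2s²2p¹, Be⁺ [He]2s¹.
Approximate IE_2 values (kJ/mol): C 2353, Be 1757, K 3052.
Overall IE_2 order: Be < C < K.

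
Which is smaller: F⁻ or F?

F

Forming F⁻ adds 1 electron to F. More electron–electron repulsion in the same shell, with unchanged nuclear charge, lets the cloud expand.
An anion is larger than its parent atom: F⁻ > F.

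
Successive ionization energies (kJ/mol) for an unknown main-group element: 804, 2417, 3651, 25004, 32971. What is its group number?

Look for the largest jump between consecutive ionization energies: IE4/IE3 ≈ 6.8, far larger than any earlier ratio.
That jump marks the point where a core electron is being removed. So the atom has 3 valence electrons.
A main-group element with 3 valence electrons is in group 13.

Group 13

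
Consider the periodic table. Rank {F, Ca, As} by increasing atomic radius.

Atomic radius shrinks across a period as nuclear charge pulls the same shell inward, and grows down a group as new shells are added.
Neither a single period nor a single group — weigh both effects.
As > F: relative to F, both the across-period and down-group shifts push As's atomic radius up.
Ca > As: Ca lies to the left of As in period 4, so the across-period effect alone puts Ca larger.
Approximate values (pm): F 64, Ca 171, As 121.
So from smallest to largest: F < As < Ca.

F < As < Ca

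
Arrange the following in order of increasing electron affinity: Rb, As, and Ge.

Rb < As < Ge

Ge is in period 4, group 14; As is in period 4, group 15; Rb is in period 5, group 1.
Electron affinity generally becomes more exothermic across a period toward the halogens and less exothermic down a group.
These span different periods and groups, so the two trends combine.
As > Rb: relative to Rb, both the across-period and down-group shifts push As's electron affinity up.
Ge > As: this pair runs against the simple trend — see the exception note.
Note the exception: Ge has a higher electron affinity than As, contrary to the simple trend — adding an electron to As's half-filled 4p³ is unfavourable, so Ge (4p²) has the more exothermic EA.
For reference (kJ/mol): Ge 119, As 78, Rb 47.
So from lowest to highest: Rb < As < Ge.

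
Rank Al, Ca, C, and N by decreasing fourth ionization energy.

Al > N > Ca > C

Consider each +3 ion: Al³⁺ is the bare [Ne] core; Ca³⁺ is already 1 electron into the core; C³⁺ still has 1 valence electron; N³⁺ still has 2 valence electrons.
Usually core removal costs more than valence removal, but here the competition is close: a tightly held n=2 valence electron can cost more to remove than an n=3 core electron, so the actual values have to decide it.
Valence configurations: C³⁺ [He]2s¹, N³⁺ [He]2s².
Approximate IE_4 values (kJ/mol): Al 11577, Ca 6491, C 6223, N 7475.
So the fourth ionization energies run C < Ca < N < Al.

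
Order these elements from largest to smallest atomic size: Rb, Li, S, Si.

Rb > Li > Si > S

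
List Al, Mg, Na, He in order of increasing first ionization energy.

Na < Al < Mg < He

He is in period 1, group 18; Na is in period 3, group 1; Mg is in period 3, group 2; Al is in period 3, group 13.
IE₁ increases left→right with effective nuclear charge and decreases top→bottom as the valence shell moves farther out.
These span different periods and groups, so the two trends combine.
Al > Na: both are in period 3; the period trend gives Al the larger value.
Mg > Al: this pair runs against the simple trend — see the exception note.
He > Mg: relative to Mg, both the across-period and down-group shifts push He's first ionization energy up.
Note the exception: Mg has a higher first ionization energy than Al, contrary to the simple trend — Al's single 3p electron is easier to remove than one from Mg's filled 3s².
For reference (kJ/mol): He 2372, Na 496, Mg 738, Al 578.
So from lowest to highest: Na < Al < Mg < He.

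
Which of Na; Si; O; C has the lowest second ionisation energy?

Si

The second ionization energy removes an electron from the +1 ion. For each element: Na⁺ is the bare [Ne] core; Si⁺ still has 3 valence electrons; O⁺ still has 5 valence electrons; C⁺ still has 3 valence electrons.
Breaking into a closed-shell core is much more expensive than removing a leftover valence electron — Na has the largest IE_2 here.
Valence configurations: Si⁺ [Ne]3s²3p¹, O⁺ [He]2s²2p³, C⁺ [He]2s²2p¹.
Approximate IE_2 values (kJ/mol): Na 4562, Si 1577, O 3388, C 2353.
Putting it together, IE_2: Si < C < O < Na.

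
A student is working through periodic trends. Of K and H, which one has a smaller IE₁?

K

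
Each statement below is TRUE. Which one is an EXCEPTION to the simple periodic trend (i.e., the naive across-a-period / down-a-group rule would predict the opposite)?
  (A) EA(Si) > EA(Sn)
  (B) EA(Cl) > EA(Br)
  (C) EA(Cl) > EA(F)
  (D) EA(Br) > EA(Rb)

(C)

The general trend: electron affinity increases across a period and decreases down a group.
(A) Si (period 3, group 14) vs Sn (period 5, group 14): the stated order agrees with the simple trend.
(B) Cl (period 3, group 17) vs Br (period 4, group 17): the stated order agrees with the simple trend.
(C) Cl (period 3, group 17) vs F (period 2, group 17): the stated order contradicts the simple trend.
(D) Br (period 4, group 17) vs Rb (period 5, group 1): the stated order agrees with the simple trend.
The exception is (C): F's small 2p subshell makes the incoming electron feel strong e⁻–e⁻ repulsion, so Cl actually releases more energy on gaining an electron.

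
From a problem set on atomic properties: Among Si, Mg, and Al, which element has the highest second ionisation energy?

Consider each +1 ion: Si⁺ still has 3 valence electrons; Mg⁺ still has 1 valence electron; Al⁺ still has 2 valence electrons.
All are still removing valence electrons, so compare the +1 ions as you would atoms: IE_2 generally rises across a period (higher Z_eff) and falls down a group (larger shell), subject to the usual subshell exceptions.
Valence configurations: Si⁺ [Ne]3s²3p¹, Mg⁺ [Ne]3s¹, Al⁺ [Ne]3s².
Si⁺ loses a lone 3p electron whereas Al⁺ must break into a filled 3s² pair, so IE_2(Al) > IE_2(Si) even though Si has the higher nuclear charge.
Tabulated IE_2 (kJ/mol): Si 1577, Mg 1451, Al 1817.
Hence IE_2: Mg < Si < Al.

Al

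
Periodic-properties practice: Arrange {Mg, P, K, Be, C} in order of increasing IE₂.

Mg, Be, P, C, K

IE_2 is the cost of taking one more electron from the +1 cation: Mg⁺ still has 1 valence electron; P⁺ still has 4 valence electrons; K⁺ is the bare [Ar] core; Be⁺ still has 1 valence electron; C⁺ still has 3 valence electrons.
Breaking into a closed-shell core is much more expensive than removing a leftover valence electron — K has the largest IE_2 here.
Valence configurations: Mg⁺ [Ne]3s¹, P⁺ [Ne]3s²3p², Be⁺ [He]2s¹, C⁺ [He]2s²2p¹.
Tabulated IE_2 (kJ/mol): Mg 1451, P 1907, K 3052, Be 1757, C 2353.
So the second ionization energies run Mg < Be < P < C < K.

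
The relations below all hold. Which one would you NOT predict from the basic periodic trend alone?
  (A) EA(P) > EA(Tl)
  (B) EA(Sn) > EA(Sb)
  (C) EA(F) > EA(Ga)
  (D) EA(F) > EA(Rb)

The general trend: electron affinity increases across a period and decreases down a group.
(A) P (period 3, group 15) vs Tl (period 6, group 13): the stated order agrees with the simple trend.
(B) Sn (period 5, group 14) vs Sb (period 5, group 15): the stated order contradicts the simple trend.
(C) F (period 2, group 17) vs Ga (period 4, group 13): the stated order agrees with the simple trend.
(D) F (period 2, group 17) vs Rb (period 5, group 1): the stated order agrees with the simple trend.
The exception is (B): adding an electron to Sb's half-filled 5p³ is unfavourable, so Sn has the more exothermic EA.

(B)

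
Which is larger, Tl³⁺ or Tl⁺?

Tl⁺

Both ions have Z = 81 protons, but Tl³⁺ has lost more electrons, so its remaining electrons feel a larger effective nuclear charge per electron and are pulled in more tightly.
Higher positive charge → smaller ion, so Tl⁺ > Tl³⁺.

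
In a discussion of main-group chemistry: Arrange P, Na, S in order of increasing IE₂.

After 1 electron has been removed, what remains? P⁺ still has 4 valence electrons; Na⁺ is the bare [Ne] core; S⁺ still has 5 valence electrons.
Core electrons are held far more tightly than valence electrons, so Na tops the IE_2 order.
Valence configurations: P⁺ [Ne]3s²3p², S⁺ [Ne]3s²3p³.
Tabulated IE_2 (kJ/mol): P 1907, Na 4562, S 2252.
Putting it together, IE_2: P < S < Na.

P, S, Na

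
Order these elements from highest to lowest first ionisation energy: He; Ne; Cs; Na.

He > Ne > Na > Cs

Across a period the outer electron is held more tightly (higher IE₁); down a group it sits in a higher shell, more shielded, and comes off more easily.
Neither a single period nor a single group — weigh both effects.
Na > Cs: they share group 1; the group trend gives Na the larger value.
Ne > Na: both effects reinforce here, so Ne is clearly the higher of the two.
He > Ne: they share group 18; the group trend gives He the larger value.
For reference (kJ/mol): He 2372, Ne 2081, Na 496, Cs 376.
So from highest to lowest: He > Ne > Na > Cs.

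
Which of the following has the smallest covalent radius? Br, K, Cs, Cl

Cl is in period 3, group 17; K is in period 4, group 1; Br is in period 4, group 17; Cs is in period 6, group 1.
Moving right in a period, electrons are added to the same shell under a stronger nuclear pull, so atoms get smaller; moving down, a new shell is opened and atoms get larger.
Here both period and group differ, so the two effects have to be weighed against each other.
Br > Cl: they share group 17; the group trend gives Br the larger value.
K > Br: both are in period 4; the period trend gives K the larger value.
Cs > K: Cs sits below K in group 1, so the down-group effect alone puts Cs larger.
For reference (pm): Cl 99, K 196, Br 114, Cs 232.
The smallest covalent radius among these belongs to Cl.

Cl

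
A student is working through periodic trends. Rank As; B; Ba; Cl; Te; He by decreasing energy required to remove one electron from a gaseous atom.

He is in period 1, group 18; B is in period 2, group 13; Cl is in period 3, group 17; As is in period 4, group 15; Te is in period 5, group 16; Ba is in period 6, group 2.
Removing the outermost electron gets harder across a period and easier down a group.
Here both period and group differ, so the two effects have to be weighed against each other.
B > Ba: both effects reinforce here, so B is clearly the higher of the two.
Te > B: the two effects oppose for this pair; the across-period effect wins (869 vs 801 kJ/mol).
As > Te: the two effects oppose for this pair; the down-group effect wins (947 vs 869 kJ/mol).
Cl > As: relative to As, both the across-period and down-group shifts push Cl's first ionization energy up.
He > Cl: relative to Cl, both the across-period and down-group shifts push He's first ionization energy up.
For reference (kJ/mol): He 2372, B 801, Cl 1251, As 947, Te 869, Ba 503.
So from highest to lowest: He > Cl > As > Te > B > Ba.

He, Cl, As, Te, B, Ba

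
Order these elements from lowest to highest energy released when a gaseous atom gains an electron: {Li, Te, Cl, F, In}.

In < Li < Te < F < Cl

EA tends to increase across a period and decrease down a group, though the pattern is less regular than for IE or radius.
Neither a single period nor a single group — weigh both effects.
Li > In: period and group pull opposite ways; the down-group shift dominates (60 vs 29 kJ/mol).
Te > Li: period and group pull opposite ways; the across-period shift dominates (190 vs 60 kJ/mol).
F > Te: relative to Te, both the across-period and down-group shifts push F's electron affinity up.
Cl > F: this pair runs against the simple trend — see the exception note.
Note the exception: Cl has a higher electron affinity than F, contrary to the simple trend — F's small 2p subshell makes the incoming electron feel strong e⁻–e⁻ repulsion, so Cl actually releases more energy on gaining an electron.
For reference (kJ/mol): Li 60, F 328, Cl 349, In 29, Te 190.
So from lowest to highest: In < Li < Te < F < Cl.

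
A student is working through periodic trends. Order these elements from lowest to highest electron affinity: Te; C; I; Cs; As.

Cs, As, C, Te, I

C is in period 2, group 14; As is in period 4, group 15; Te is in period 5, group 16; I is in period 5, group 17; Cs is in period 6, group 1.
EA tends to increase across a period and decrease down a group, though the pattern is less regular than for IE or radius.
Here both period and group differ, so the two effects have to be weighed against each other.
As > Cs: both effects reinforce here, so As is clearly the higher of the two.
C > As: the two effects oppose for this pair; the down-group effect wins (122 vs 78 kJ/mol).
Te > C: period and group pull opposite ways; the across-period shift dominates (190 vs 122 kJ/mol).
I > Te: both are in period 5; the period trend gives I the larger value.
Tabulated electron affinity (kJ/mol): C 122, As 78, Te 190, I 295, Cs 46.
So from lowest to highest: Cs < As < C < Te < I.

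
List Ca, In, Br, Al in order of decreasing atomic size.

Ca > In > Al > Br

Across a period the added protons contract the valence shell; down a group each new principal shell makes the atom larger.
Here both period and group differ, so the two effects have to be weighed against each other.
Al > Br: period and group pull opposite ways; the across-period shift dominates (126 vs 114 pm).
In > Al: In sits below Al in group 13, so the down-group effect alone puts In larger.
Ca > In: period and group pull opposite ways; the across-period shift dominates (171 vs 142 pm).
For reference (pm): Al 126, Ca 171, Br 114, In 142.
So from largest to smallest: Ca > In > Al > Br.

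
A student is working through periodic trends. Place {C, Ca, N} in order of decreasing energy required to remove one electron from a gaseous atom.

N, C, Ca

First ionization energy rises across a period (greater Z_eff holds electrons more tightly) and falls down a group (valence electrons are farther from the nucleus).
These span different periods and groups, so the two trends combine.
C > Ca: both effects reinforce here, so C is clearly the higher of the two.
N > C: N lies to the right of C in period 2, so the across-period effect alone puts N higher.
Approximate values (kJ/mol): C 1086, N 1402, Ca 590.
So from highest to lowest: N > C > Ca.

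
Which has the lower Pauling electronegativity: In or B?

In

B is in period 2, group 13; In is in period 5, group 13.
Electronegativity increases across a period and decreases down a group, tracking effective nuclear charge and atomic size.
All are in group 13, so electronegativity increases up the group.
So In has the lower Pauling electronegativity (In < B).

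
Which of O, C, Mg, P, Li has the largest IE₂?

Li

After 1 electron has been removed, what remains? O⁺ still has 5 valence electrons; C⁺ still has 3 valence electrons; Mg⁺ still has 1 valence electron; P⁺ still has 4 valence electrons; Li⁺ is the bare [He] core.
Breaking into a closed-shell core is much more expensive than removing a leftover valence electron — Li has the largest IE_2 here.
Valence configurations: O⁺ [He]2s²2p³, C⁺ [He]2s²2p¹, Mg⁺ [Ne]3s¹, P⁺ [Ne]3s²3p².
Approximate IE_2 values (kJ/mol): O 3388, C 2353, Mg 1451, P 1907, Li 7298.
Putting it together, IE_2: Mg < P < C < O < Li.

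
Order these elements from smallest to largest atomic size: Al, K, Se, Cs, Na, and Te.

Se, Al, Te, Na, K, Cs

Atomic radius shrinks across a period as nuclear charge pulls the same shell inward, and grows down a group as new shells are added.
Neither a single period nor a single group — weigh both effects.
Al > Se: the two effects oppose for this pair; the across-period effect wins (126 vs 116 pm).
Te > Al: the two effects oppose for this pair; the down-group effect wins (136 vs 126 pm).
Na > Te: the two effects oppose for this pair; the across-period effect wins (155 vs 136 pm).
K > Na: K sits below Na in group 1, so the down-group effect alone puts K larger.
Cs > K: Cs sits below K in group 1, so the down-group effect alone puts Cs larger.
Tabulated atomic radius (pm): Na 155, Al 126, K 196, Se 116, Te 136, Cs 232.
So from smallest to largest: Se < Al < Te < Na < K < Cs.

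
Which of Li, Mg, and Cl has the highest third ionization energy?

After 2 electrons have been removed, what remains? Li²⁺ is already 1 electron into the core; Mg²⁺ is the bare [Ne] core; Cl²⁺ still has 5 valence electrons.
Core electrons are held far more tightly than valence electrons, so Mg and Li top the IE_3 order.
Tabulated IE_3 (kJ/mol): Li 11815, Mg 7733, Cl 3822.
Hence IE_3: Cl < Mg < Li.

Li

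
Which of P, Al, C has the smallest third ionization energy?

The third ionization energy removes an electron from the +2 ion. For each element: P²⁺ still has 3 valence electrons; Al²⁺ still has 1 valence electron; C²⁺ still has 2 valence electrons.
All are still removing valence electrons, so compare the +2 ions as you would atoms: IE_3 generally rises across a period (higher Z_eff) and falls down a group (larger shell), subject to the usual subshell exceptions.
Valence configurations: P²⁺ [Ne]3s²3p¹, Al²⁺ [Ne]3s¹, C²⁺ [He]2s².
Tabulated IE_3 (kJ/mol): P 2914, Al 2745, C 4620.
Putting it together, IE_3: Al < P < C.

Al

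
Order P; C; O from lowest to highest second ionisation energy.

P < C < O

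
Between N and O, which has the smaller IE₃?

The third ionization energy removes an electron from the +2 ion. For each element: N²⁺ still has 3 valence electrons; O²⁺ still has 4 valence electrons.
All are still removing valence electrons, so compare the +2 ions as you would atoms: IE_3 generally rises across a period (higher Z_eff) and falls down a group (larger shell), subject to the usual subshell exceptions.
Valence configurations: N²⁺ [He]2s²2p¹, O²⁺ [He]2s²2p².
The numbers (kJ/mol): N 4578, O 5300.
Putting it together, IE_3: N < O.

N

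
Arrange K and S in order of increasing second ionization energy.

IE_2 is the cost of taking one more electron from the +1 cation: K⁺ is the bare [Ar] core; S⁺ still has 5 valence electrons.
Breaking into a closed-shell core is much more expensive than removing a leftover valence electron — K has the largest IE_2 here.
Approximate IE_2 values (kJ/mol): K 3052, S 2252.
So the second ionization energies run S < K.

S < K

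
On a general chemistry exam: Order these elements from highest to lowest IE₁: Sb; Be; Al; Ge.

Be, Sb, Ge, Al

Be is in period 2, group 2; Al is in period 3, group 13; Ge is in period 4, group 14; Sb is in period 5, group 15.
Across a period the outer electron is held more tightly (higher IE₁); down a group it sits in a higher shell, more shielded, and comes off more easily.
A diagonal step moves right (one effect) and down (the opposite effect) at once.
Ge > Al: period and group pull opposite ways; the across-period shift dominates (762 vs 578 kJ/mol).
Sb > Ge: the two effects oppose for this pair; the across-period effect wins (831 vs 762 kJ/mol).
Be > Sb: the two effects oppose for this pair; the down-group effect wins (900 vs 831 kJ/mol).
Tabulated first ionization energy (kJ/mol): Be 900, Al 578, Ge 762, Sb 831.
So from highest to lowest: Be > Sb > Ge > Al.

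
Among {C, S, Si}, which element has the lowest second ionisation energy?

Si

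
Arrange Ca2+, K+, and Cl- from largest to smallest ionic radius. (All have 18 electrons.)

Cl- > K+ > Ca2+

All of these have 18 electrons, so size is governed by nuclear charge alone: the more protons, the stronger the pull on the same electron cloud, and the smaller the ion.
Nuclear charges: Ca2+ (Z=20), K+ (Z=19), Cl- (Z=17).
Largest to smallest: Cl- > K+ > Ca2+.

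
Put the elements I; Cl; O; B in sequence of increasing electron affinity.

B is in period 2, group 13; O is in period 2, group 16; Cl is in period 3, group 17; I is in period 5, group 17.
Adding an electron releases more energy for atoms nearer the top right (short of the noble gases).
Neither a single period nor a single group — weigh both effects.
O > B: both are in period 2; the period trend gives O the larger value.
I > O: the two effects oppose for this pair; the across-period effect wins (295 vs 141 kJ/mol).
Cl > I: Cl sits above I in group 17, so the down-group effect alone puts Cl higher.
Approximate values (kJ/mol): B 27, O 141, Cl 349, I 295.
So from lowest to highest: B < O < I < Cl.

B, O, I, Cl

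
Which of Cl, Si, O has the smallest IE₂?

Consider each +1 ion: Cl⁺ still has 6 valence electrons; Si⁺ still has 3 valence electrons; O⁺ still has 5 valence electrons.
All are still removing valence electrons, so compare the +1 ions as you would atoms: IE_2 generally rises across a period (higher Z_eff) and falls down a group (larger shell), subject to the usual subshell exceptions.
Valence configurations: Cl⁺ [Ne]3s²3p⁴, Si⁺ [Ne]3s²3p¹, O⁺ [He]2s²2p³.
Tabulated IE_2 (kJ/mol): Cl 2298, Si 1577, O 3388.
Hence IE_2: Si < Cl < O.

Si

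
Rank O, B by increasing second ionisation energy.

B, O

After 1 electron has been removed, what remains? O⁺ still has 5 valence electrons; B⁺ still has 2 valence electrons.
All are still removing valence electrons, so compare the +1 ions as you would atoms: IE_2 generally rises across a period (higher Z_eff) and falls down a group (larger shell), subject to the usual subshell exceptions.
Valence configurations: O⁺ [He]2s²2p³, B⁺ [He]2s².
The numbers (kJ/mol): O 3388, B 2427.
Hence IE_2: B < O.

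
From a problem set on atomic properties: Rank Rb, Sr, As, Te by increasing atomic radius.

Moving right in a period, electrons are added to the same shell under a stronger nuclear pull, so atoms get smaller; moving down, a new shell is opened and atoms get larger.
Neither a single period nor a single group — weigh both effects.
Te > As: the two effects oppose for this pair; the down-group effect wins (136 vs 121 pm).
Sr > Te: both are in period 5; the period trend gives Sr the larger value.
Rb > Sr: Rb lies to the left of Sr in period 5, so the across-period effect alone puts Rb larger.
For reference (pm): As 121, Rb 210, Sr 185, Te 136.
So from smallest to largest: As < Te < Sr < Rb.

As, Te, Sr, Rb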